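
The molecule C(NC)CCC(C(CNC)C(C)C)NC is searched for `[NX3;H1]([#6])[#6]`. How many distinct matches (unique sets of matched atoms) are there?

3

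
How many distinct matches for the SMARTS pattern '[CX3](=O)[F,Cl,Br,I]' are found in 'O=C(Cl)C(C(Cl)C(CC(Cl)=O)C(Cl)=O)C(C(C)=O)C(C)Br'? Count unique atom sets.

3

[CX3](=O)[F,Cl,Br,I] is the SMARTS for an acyl halide: a carbonyl carbon bonded to a halogen.
The molecule carries 3 separate instances of an acyl chloride (-C(=O)Cl) meeting every constraint; each maps to a distinct set of atoms, giving 3 matches.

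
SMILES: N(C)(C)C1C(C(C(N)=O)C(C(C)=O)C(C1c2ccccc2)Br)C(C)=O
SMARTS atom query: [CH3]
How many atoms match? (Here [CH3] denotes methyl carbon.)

The query [CH3] means: aliphatic carbon with exactly three hydrogens.
Check the 25 heavy atoms by environment: 6× C (H1) → no; 3× C (H0) → no; 3× O (H0) → no; 4× C (H3) → match; 1× c (aromatic, H0) → no; 5× c (aromatic, H1) → no; 1× N (H2) → no; 1× N (H0) → no; 1× Br (H0) → no.
That gives 4 matching atoms.

4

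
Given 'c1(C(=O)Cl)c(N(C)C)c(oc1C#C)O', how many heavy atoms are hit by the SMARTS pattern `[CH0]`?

2

Check the 14 heavy atoms by environment: 1× o (aromatic, H0) → no; 4× c (aromatic, H0) → no; 1× N (H0) → no; 2× C (H3) → no; 2× C (H0) → match; 1× C (H1) → no; 1× O (H0) → no; 1× Cl (H0) → no; 1× O (H1) → no.
That gives 2 matching atoms.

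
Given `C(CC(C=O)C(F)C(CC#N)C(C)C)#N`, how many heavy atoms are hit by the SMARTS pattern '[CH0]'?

2

The query [CH0] means: aliphatic carbon with no attached hydrogen.
Check the 15 heavy atoms by environment: 2× C (H2) → no; 5× C (H1) → no; 2× C (H3) → no; 1× O (H0) → no; 2× C (H0) → match; 2× N (H0) → no; 1× F (H0) → no.
That gives 2 matching atoms.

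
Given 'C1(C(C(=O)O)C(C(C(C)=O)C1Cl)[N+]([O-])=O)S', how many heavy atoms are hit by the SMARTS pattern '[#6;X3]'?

2

The query [#6;X3] means: any carbon (aromatic or not) with three total connections.
Check the 16 heavy atoms by environment: 6× C (X4) → no; 2× C (X3) → match; 3× O (X1) → no; 1× O (X2) → no; 1× Cl (X1) → no; 1× S (X2) → no; 1× N (charge +1, X3) → no; 1× O (charge -1, X1) → no.
That gives 2 matching atoms.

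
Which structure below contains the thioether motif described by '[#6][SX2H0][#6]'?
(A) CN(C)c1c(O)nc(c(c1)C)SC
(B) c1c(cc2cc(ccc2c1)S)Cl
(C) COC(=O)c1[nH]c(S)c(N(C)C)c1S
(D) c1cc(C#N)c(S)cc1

A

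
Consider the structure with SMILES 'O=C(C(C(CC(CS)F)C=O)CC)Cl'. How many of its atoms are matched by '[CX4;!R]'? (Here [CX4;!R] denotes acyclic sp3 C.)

The query [CX4;!R] means: aliphatic carbon with four total connections, not in a ring.
Check the 14 heavy atoms by environment: 7× C (X4, acyclic) → match; 1× F (X1, acyclic) → no; 1× S (X2, acyclic) → no; 2× C (X3, acyclic) → no; 2× O (X1, acyclic) → no; 1× Cl (X1, acyclic) → no.
That gives 7 matching atoms.

7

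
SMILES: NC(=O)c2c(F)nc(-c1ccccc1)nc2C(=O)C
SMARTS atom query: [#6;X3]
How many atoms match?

Check the 19 heavy atoms by environment: 2× n (aromatic, X2) → no; 10× c (aromatic, X3) → match; 1× F (X1) → no; 2× C (X3) → match; 2× O (X1) → no; 1× C (X4) → no; 1× N (X3) → no.
Summing the matching environments: 10 + 2 = 12 matching atoms.

12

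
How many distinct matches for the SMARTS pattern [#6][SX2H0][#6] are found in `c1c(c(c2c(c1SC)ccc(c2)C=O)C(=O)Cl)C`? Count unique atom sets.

1

[#6][SX2H0][#6] is the SMARTS for a thioether: an aliphatic sulfur bridging two carbons with no H on the sulfur.
Exactly one fragment in the molecule meets all constraints, giving 1 match.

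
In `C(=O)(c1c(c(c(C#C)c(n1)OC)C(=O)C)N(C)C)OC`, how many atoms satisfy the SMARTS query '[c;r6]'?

Check the 20 heavy atoms by environment: 1× n (aromatic, in 6-ring) → no; 5× c (aromatic, in 6-ring) → match; 4× O (acyclic) → no; 9× C (acyclic) → no; 1× N (acyclic) → no.
That gives 5 matching atoms.

5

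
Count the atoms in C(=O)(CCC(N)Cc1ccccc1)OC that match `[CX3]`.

1

The query [CX3] means: C with X3: aliphatic carbon with exactly 3 total connections.
Check the 15 heavy atoms by environment: 5× C (X4) → no; 1× C (X3) → match; 1× O (X1) → no; 1× O (X2) → no; 1× N (X3) → no; 6× c (aromatic, X3) → no.
That gives 1 matching atom.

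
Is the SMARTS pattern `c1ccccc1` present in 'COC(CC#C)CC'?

No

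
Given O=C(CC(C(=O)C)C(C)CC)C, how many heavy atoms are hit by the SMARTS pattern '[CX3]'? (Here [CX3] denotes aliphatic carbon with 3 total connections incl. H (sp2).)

2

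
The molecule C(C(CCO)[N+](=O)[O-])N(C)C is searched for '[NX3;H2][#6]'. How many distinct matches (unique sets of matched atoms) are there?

0

[NX3;H2][#6] is the SMARTS for a primary amine: a trivalent nitrogen with two H attached to carbon.
The molecule has a nitro group (-[N+](=O)[O-]), but the nitrogen is [N+] with no H, not NX3H2; nothing else fits, so there are 0 matches.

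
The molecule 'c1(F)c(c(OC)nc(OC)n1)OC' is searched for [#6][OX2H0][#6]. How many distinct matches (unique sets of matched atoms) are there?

3

[#6][OX2H0][#6] is the SMARTS for an ether: an aliphatic oxygen bridging two carbons with no H on the oxygen.
The molecule carries 3 separate instances of a methoxy ether (-OCH3) meeting every constraint; each maps to a distinct set of atoms, giving 3 matches.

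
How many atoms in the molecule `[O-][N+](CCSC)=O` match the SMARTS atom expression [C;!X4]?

The query [C;!X4] means: aliphatic carbon that does not have four total connections.
Check the 7 heavy atoms by environment: 3× C (X4) → no; 1× S (X2) → no; 1× N (charge +1, X3) → no; 1× O (charge -1, X1) → no; 1× O (X1) → no.
No environment satisfies the query, so 0 matching atoms.

0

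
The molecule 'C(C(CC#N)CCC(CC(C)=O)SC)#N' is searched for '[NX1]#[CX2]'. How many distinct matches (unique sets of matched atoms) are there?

2

[NX1]#[CX2] is the SMARTS for a nitrile: a nitrogen triple-bonded to a two-connected carbon.
The molecule carries 2 separate instances of a nitrile (-C#N) meeting every constraint; each maps to a distinct set of atoms, giving 2 matches.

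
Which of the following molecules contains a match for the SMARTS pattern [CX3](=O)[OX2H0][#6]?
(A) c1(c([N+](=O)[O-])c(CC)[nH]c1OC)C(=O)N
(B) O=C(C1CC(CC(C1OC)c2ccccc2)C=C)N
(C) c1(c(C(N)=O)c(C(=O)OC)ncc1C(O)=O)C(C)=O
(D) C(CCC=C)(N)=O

C

[CX3](=O)[OX2H0][#6] describes a carbonyl carbon bonded to an oxygen that is itself bonded to carbon (no H on that O) (an ester).
(A) has a methoxy ether (-OCH3) but the ether oxygen is not adjacent to a C=O carbon.
(B) has a primary amide (-C(=O)NH2) but the carbonyl is bonded to N, not to an O-C linkage.
(C) contains a methyl-ester group (-C(=O)OCH3), which satisfies every atom and bond constraint.
(D) has a primary amide (-C(=O)NH2) but the carbonyl is bonded to N, not to an O-C linkage.
So the answer is (C).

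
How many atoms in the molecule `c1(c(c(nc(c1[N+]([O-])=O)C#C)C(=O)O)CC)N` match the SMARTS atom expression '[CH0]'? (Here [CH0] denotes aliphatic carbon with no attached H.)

2

The query [CH0] means: aliphatic carbon with no attached hydrogen.
Check the 17 heavy atoms by environment: 1× n (aromatic, H0) → no; 5× c (aromatic, H0) → no; 1× C (H2) → no; 1× C (H3) → no; 2× C (H0) → match; 1× C (H1) → no; 1× N (charge +1, H0) → no; 1× O (charge -1, H0) → no; 2× O (H0) → no; 1× N (H2) → no; 1× O (H1) → no.
That gives 2 matching atoms.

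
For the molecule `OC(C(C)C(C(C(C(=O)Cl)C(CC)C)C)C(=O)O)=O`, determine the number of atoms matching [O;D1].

5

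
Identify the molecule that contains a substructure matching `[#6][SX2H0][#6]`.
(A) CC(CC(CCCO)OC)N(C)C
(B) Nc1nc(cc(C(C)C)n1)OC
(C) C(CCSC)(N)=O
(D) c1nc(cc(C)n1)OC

[#6][SX2H0][#6] describes an aliphatic sulfur bridging two carbons with no H on the sulfur (a thioether).
(A) has a methoxy ether (-OCH3) but the bridging atom is O, not S.
(B) has a methoxy ether (-OCH3) but the bridging atom is O, not S.
(C) contains a methylthio ether (-SCH3), which satisfies every atom and bond constraint.
(D) has a methoxy ether (-OCH3) but the bridging atom is O, not S.
So the answer is (C).

C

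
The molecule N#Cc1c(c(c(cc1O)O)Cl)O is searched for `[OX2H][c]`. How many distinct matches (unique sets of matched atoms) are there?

3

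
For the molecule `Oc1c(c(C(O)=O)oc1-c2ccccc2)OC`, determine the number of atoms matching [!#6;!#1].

5

The query [!#6;!#1] means: not carbon and not hydrogen — any heteroatom.
Check the 17 heavy atoms by environment: 1× o (aromatic) → match; 10× c (aromatic) → no; 2× C → no; 4× O → match.
Summing the matching environments: 1 + 4 = 5 matching atoms.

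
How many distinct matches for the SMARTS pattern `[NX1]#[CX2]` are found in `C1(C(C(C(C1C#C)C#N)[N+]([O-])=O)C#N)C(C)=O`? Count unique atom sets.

[NX1]#[CX2] is the SMARTS for a nitrile: a nitrogen triple-bonded to a two-connected carbon.
The molecule carries 2 separate instances of a nitrile (-C#N) meeting every constraint; each maps to a distinct set of atoms, giving 2 matches.

2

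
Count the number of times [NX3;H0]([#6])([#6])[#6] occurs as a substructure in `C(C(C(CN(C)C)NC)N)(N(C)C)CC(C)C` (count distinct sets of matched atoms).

2

[NX3;H0]([#6])([#6])[#6] is the SMARTS for a tertiary amine: a trivalent nitrogen with no H, bonded to three carbons.
The molecule carries 2 separate instances of a dimethylamino group (-N(CH3)2) meeting every constraint; each maps to a distinct set of atoms, giving 2 matches.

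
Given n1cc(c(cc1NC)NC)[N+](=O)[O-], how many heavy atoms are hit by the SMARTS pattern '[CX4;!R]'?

The query [CX4;!R] means: aliphatic carbon with four total connections, not in a ring.
Check the 13 heavy atoms by environment: 1× n (aromatic, X2, in 6-ring) → no; 5× c (aromatic, X3, in 6-ring) → no; 1× N (charge +1, X3, acyclic) → no; 1× O (charge -1, X1, acyclic) → no; 1× O (X1, acyclic) → no; 2× N (X3, acyclic) → no; 2× C (X4, acyclic) → match.
That gives 2 matching atoms.

2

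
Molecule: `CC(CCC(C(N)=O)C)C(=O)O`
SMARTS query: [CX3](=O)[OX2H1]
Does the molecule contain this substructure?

Yes

The pattern [CX3](=O)[OX2H1] describes an sp2 carbon double-bonded to O and single-bonded to an -OH oxygen — a carboxylic acid.
The molecule carries a carboxylic acid group (-C(=O)OH), whose atoms satisfy every constraint of the query, so the pattern matches.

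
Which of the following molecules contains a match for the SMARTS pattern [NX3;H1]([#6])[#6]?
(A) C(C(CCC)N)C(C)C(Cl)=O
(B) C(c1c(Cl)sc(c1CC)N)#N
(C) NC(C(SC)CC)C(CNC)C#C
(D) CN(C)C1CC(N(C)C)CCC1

[NX3;H1]([#6])[#6] describes a trivalent nitrogen with one H, bonded to two carbons (a secondary amine).
(A) has a primary amino group (-NH2) but the nitrogen has H2 and only one carbon neighbour.
(B) has a primary amino group (-NH2) but the nitrogen has H2 and only one carbon neighbour.
(C) contains an N-methylamino group (-NHCH3), which satisfies every atom and bond constraint.
(D) has a dimethylamino group (-N(CH3)2) but the nitrogen has H0, not H1.
So the answer is (C).

C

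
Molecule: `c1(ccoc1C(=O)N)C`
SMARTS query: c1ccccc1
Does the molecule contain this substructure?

The pattern c1ccccc1 describes six aromatic carbons in a ring — a benzene ring.
The closest candidate here is a methyl group (-CH3), but no six-membered all-carbon aromatic ring is present. No other fragment satisfies the full query, so there is no match.

No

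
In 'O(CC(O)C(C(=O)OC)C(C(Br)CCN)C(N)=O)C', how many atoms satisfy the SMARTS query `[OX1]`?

Check the 19 heavy atoms by environment: 9× C (X4) → no; 3× O (X2) → no; 2× C (X3) → no; 2× O (X1) → match; 2× N (X3) → no; 1× Br (X1) → no.
That gives 2 matching atoms.

2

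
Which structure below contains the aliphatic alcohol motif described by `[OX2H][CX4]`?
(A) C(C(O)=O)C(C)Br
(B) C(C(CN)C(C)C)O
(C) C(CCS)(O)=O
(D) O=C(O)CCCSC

B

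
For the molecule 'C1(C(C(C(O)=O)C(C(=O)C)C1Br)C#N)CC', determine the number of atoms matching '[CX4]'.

8

The query [CX4] means: C with X4: aliphatic carbon with exactly 4 total connections (bonds + H).
Check the 16 heavy atoms by environment: 8× C (X4) → match; 2× C (X3) → no; 2× O (X1) → no; 1× O (X2) → no; 1× C (X2) → no; 1× N (X1) → no; 1× Br (X1) → no.
That gives 8 matching atoms.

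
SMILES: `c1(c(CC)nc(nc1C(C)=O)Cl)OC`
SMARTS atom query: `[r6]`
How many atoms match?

The query [r6] means: r6 matches atoms in a six-membered ring.
Check the 14 heavy atoms by environment: 2× n (aromatic, in 6-ring) → match; 4× c (aromatic, in 6-ring) → match; 2× O (acyclic) → no; 5× C (acyclic) → no; 1× Cl (acyclic) → no.
Summing the matching environments: 2 + 4 = 6 matching atoms.

6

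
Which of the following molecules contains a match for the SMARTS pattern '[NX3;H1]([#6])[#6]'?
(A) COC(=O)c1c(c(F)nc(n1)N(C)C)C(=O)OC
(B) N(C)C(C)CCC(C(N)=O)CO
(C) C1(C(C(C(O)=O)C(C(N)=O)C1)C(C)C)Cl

[NX3;H1]([#6])[#6] describes a trivalent nitrogen with one H, bonded to two carbons (a secondary amine).
(A) has a dimethylamino group (-N(CH3)2) but the nitrogen has H0, not H1.
(B) contains an N-methylamino group (-NHCH3), which satisfies every atom and bond constraint.
(C) has a primary amide (-C(=O)NH2) but the -C(=O)NH2 nitrogen has H2, not H1.
So the answer is (B).

B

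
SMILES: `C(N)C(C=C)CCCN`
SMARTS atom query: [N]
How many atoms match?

The query [N] means: uppercase N matches aliphatic (non-aromatic) nitrogen only.
Check the 9 heavy atoms by environment: 7× C → no; 2× N → match.
That gives 2 matching atoms.

2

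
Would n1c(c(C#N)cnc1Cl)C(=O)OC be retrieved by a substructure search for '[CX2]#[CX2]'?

No

The pattern [CX2]#[CX2] describes a carbon-carbon triple bond — an alkyne.
The closest candidate here is a nitrile (-C#N), but the triple bond is C#N, not C#C. No other fragment satisfies the full query, so there is no match.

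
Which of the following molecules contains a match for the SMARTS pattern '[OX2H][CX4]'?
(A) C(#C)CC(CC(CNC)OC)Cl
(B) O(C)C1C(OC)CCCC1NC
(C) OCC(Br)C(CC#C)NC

C

[OX2H][CX4] describes a hydroxyl oxygen bound to an sp3 (X4) carbon (an aliphatic alcohol).
(A) has a methoxy ether (-OCH3) but the oxygen has H0 (ether), not H1.
(B) has a methoxy ether (-OCH3) but the oxygen has H0 (ether), not H1.
(C) contains a hydroxyl group (-OH), which satisfies every atom and bond constraint.
So the answer is (C).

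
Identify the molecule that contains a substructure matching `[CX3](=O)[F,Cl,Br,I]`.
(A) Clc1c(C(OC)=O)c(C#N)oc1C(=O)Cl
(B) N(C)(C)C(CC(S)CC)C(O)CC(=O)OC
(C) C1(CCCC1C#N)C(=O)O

A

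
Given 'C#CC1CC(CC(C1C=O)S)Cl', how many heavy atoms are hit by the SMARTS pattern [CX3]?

Check the 12 heavy atoms by environment: 6× C (X4) → no; 1× S (X2) → no; 1× C (X3) → match; 1× O (X1) → no; 1× Cl (X1) → no; 2× C (X2) → no.
That gives 1 matching atom.

1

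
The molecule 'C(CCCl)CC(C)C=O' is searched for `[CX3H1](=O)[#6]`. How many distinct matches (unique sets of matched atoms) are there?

1

[CX3H1](=O)[#6] is the SMARTS for an aldehyde: an sp2 carbon with one H, double-bonded to O and single-bonded to carbon.
Exactly one fragment in the molecule meets all constraints, giving 1 match.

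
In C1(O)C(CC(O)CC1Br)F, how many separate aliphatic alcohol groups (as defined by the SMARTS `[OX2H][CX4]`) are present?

2

[OX2H][CX4] is the SMARTS for an aliphatic alcohol: a hydroxyl oxygen bound to an sp3 (X4) carbon.
The molecule carries 2 separate instances of a hydroxyl group (-OH) meeting every constraint; each maps to a distinct set of atoms, giving 2 matches.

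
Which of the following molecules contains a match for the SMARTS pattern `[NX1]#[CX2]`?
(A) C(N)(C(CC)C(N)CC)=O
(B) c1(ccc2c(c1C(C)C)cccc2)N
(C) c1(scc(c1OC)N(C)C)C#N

C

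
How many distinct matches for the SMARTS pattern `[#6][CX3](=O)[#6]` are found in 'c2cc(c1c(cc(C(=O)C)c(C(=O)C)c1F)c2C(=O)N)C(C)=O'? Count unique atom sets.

[#6][CX3](=O)[#6] is the SMARTS for a ketone: a carbonyl carbon (no H) flanked by two carbons.
The molecule carries 3 separate instances of an acetyl/ketone group (-C(=O)CH3) meeting every constraint; each maps to a distinct set of atoms, giving 3 matches.

3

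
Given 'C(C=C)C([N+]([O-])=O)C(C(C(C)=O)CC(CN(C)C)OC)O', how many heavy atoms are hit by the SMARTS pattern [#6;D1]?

Check the 21 heavy atoms by environment: 4× C (D2) → no; 5× C (D3) → no; 1× O (D2) → no; 5× C (D1) → match; 1× N (charge +1, D3) → no; 1× O (charge -1, D1) → no; 3× O (D1) → no; 1× N (D3) → no.
That gives 5 matching atoms.

5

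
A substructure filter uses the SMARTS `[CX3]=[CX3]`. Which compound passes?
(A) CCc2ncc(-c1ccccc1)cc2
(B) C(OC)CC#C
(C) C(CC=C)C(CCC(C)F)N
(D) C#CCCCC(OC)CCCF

C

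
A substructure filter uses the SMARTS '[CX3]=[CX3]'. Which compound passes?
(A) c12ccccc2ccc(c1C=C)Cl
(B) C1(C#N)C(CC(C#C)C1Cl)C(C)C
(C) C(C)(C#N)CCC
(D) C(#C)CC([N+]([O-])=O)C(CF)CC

A

[CX3]=[CX3] describes a non-aromatic C=C double bond between two sp2 carbons (an alkene).
(A) contains a vinyl group (-CH=CH2), which satisfies every atom and bond constraint.
(B) has an ethynyl group (-C#CH) but the C-C bond is a triple bond, not a double bond.
(C) has an ethyl group (-CH2CH3) but its C-C bond is a single bond between CX4 carbons, not CX3=CX3.
(D) has an ethyl group (-CH2CH3) but its C-C bond is a single bond between CX4 carbons, not CX3=CX3.
So the answer is (A).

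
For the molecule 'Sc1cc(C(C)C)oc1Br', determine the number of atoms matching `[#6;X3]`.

4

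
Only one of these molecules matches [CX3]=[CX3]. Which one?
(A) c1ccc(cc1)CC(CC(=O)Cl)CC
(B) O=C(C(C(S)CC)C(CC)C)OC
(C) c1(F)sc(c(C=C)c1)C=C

C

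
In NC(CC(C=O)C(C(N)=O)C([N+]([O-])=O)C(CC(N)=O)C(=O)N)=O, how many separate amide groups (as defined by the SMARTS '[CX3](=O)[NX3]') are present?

4

[CX3](=O)[NX3] is the SMARTS for an amide: a carbonyl carbon bonded to a trivalent nitrogen.
The molecule carries 4 separate instances of a primary amide (-C(=O)NH2) meeting every constraint; each maps to a distinct set of atoms, giving 4 matches.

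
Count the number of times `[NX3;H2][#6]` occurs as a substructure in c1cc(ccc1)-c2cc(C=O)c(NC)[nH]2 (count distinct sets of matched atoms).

0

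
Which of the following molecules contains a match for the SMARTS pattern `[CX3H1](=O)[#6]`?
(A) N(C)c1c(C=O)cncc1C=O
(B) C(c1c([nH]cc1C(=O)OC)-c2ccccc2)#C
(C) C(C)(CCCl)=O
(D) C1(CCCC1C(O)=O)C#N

A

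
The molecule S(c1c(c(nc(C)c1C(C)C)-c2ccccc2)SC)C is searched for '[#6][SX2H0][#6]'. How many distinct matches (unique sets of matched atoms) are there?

[#6][SX2H0][#6] is the SMARTS for a thioether: an aliphatic sulfur bridging two carbons with no H on the sulfur.
The molecule carries 2 separate instances of a methylthio ether (-SCH3) meeting every constraint; each maps to a distinct set of atoms, giving 2 matches.

2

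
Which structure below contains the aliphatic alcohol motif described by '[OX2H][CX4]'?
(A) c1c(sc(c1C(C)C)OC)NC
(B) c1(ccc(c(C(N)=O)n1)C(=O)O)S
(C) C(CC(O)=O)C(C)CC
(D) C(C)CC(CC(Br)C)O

D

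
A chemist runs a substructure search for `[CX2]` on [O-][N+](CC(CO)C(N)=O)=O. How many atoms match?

0

Check the 10 heavy atoms by environment: 3× C (X4) → no; 1× O (X2) → no; 1× C (X3) → no; 2× O (X1) → no; 1× N (X3) → no; 1× N (charge +1, X3) → no; 1× O (charge -1, X1) → no.
No environment satisfies the query, so 0 matching atoms.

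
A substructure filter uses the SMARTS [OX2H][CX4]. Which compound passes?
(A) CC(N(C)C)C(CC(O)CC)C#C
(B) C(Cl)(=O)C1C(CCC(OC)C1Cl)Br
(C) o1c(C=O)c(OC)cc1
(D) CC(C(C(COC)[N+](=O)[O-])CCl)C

A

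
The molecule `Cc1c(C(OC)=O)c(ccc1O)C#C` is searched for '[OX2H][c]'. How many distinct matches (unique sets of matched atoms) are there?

[OX2H][c] is the SMARTS for a phenol: a hydroxyl oxygen attached to an aromatic carbon.
Exactly one fragment in the molecule meets all constraints, giving 1 match.

1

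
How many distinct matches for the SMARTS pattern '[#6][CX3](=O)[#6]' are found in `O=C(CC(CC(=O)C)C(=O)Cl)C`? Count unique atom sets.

[#6][CX3](=O)[#6] is the SMARTS for a ketone: a carbonyl carbon (no H) flanked by two carbons.
The molecule carries 2 separate instances of an acetyl/ketone group (-C(=O)CH3) meeting every constraint; each maps to a distinct set of atoms, giving 2 matches.

2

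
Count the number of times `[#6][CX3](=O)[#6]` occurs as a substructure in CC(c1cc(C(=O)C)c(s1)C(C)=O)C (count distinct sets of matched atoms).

2

[#6][CX3](=O)[#6] is the SMARTS for a ketone: a carbonyl carbon (no H) flanked by two carbons.
The molecule carries 2 separate instances of an acetyl/ketone group (-C(=O)CH3) meeting every constraint; each maps to a distinct set of atoms, giving 2 matches.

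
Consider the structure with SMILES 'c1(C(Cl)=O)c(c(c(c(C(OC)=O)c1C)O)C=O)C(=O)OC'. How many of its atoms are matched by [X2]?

3

Check the 21 heavy atoms by environment: 6× c (aromatic, X3) → no; 3× O (X2) → match; 4× C (X3) → no; 4× O (X1) → no; 1× Cl (X1) → no; 3× C (X4) → no.
That gives 3 matching atoms.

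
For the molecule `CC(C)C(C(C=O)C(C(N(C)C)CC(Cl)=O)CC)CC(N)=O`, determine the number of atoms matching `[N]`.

The query [N] means: uppercase N matches aliphatic (non-aromatic) nitrogen only.
Check the 22 heavy atoms by environment: 16× C → no; 3× O → no; 1× Cl → no; 2× N → match.
That gives 2 matching atoms.

2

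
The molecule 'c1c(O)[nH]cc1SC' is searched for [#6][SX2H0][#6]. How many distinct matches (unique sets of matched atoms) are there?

1

[#6][SX2H0][#6] is the SMARTS for a thioether: an aliphatic sulfur bridging two carbons with no H on the sulfur.
Exactly one fragment in the molecule meets all constraints, giving 1 match.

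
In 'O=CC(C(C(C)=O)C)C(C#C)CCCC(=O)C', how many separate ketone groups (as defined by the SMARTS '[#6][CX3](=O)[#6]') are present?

2

[#6][CX3](=O)[#6] is the SMARTS for a ketone: a carbonyl carbon (no H) flanked by two carbons.
The molecule carries 2 separate instances of an acetyl/ketone group (-C(=O)CH3) meeting every constraint; each maps to a distinct set of atoms, giving 2 matches.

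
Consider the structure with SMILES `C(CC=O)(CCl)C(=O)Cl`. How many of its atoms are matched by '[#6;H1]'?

2

The query [#6;H1] means: any carbon bearing exactly one hydrogen.
Check the 9 heavy atoms by environment: 2× C (H2) → no; 2× C (H1) → match; 2× Cl (H0) → no; 1× C (H0) → no; 2× O (H0) → no.
That gives 2 matching atoms.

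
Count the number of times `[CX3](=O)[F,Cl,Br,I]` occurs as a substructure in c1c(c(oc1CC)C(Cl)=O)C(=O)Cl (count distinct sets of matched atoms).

2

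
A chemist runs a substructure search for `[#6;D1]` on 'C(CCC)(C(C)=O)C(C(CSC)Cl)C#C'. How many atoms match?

4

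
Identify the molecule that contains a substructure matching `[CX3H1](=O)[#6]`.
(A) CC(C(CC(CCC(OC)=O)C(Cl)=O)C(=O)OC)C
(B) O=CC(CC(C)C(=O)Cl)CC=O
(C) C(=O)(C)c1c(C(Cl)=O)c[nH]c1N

[CX3H1](=O)[#6] describes an sp2 carbon with one H, double-bonded to O and single-bonded to carbon (an aldehyde).
(A) has a methyl-ester group (-C(=O)OCH3) but the carbonyl carbon has H0, not H1.
(B) contains an aldehyde (-CHO), which satisfies every atom and bond constraint.
(C) has an acetyl/ketone group (-C(=O)CH3) but the carbonyl carbon has H0 (two carbon neighbours), not H1.
So the answer is (B).

B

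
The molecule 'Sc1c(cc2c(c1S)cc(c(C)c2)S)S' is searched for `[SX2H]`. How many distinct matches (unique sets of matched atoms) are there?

4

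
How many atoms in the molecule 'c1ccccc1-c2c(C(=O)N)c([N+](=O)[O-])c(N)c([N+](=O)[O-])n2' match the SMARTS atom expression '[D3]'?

9

The query [D3] means: atom with exactly three heavy-atom neighbours.
Check the 22 heavy atoms by environment: 1× n (aromatic, D2) → no; 6× c (aromatic, D3) → match; 2× N (D1) → no; 2× N (charge +1, D3) → match; 2× O (charge -1, D1) → no; 3× O (D1) → no; 5× c (aromatic, D2) → no; 1× C (D3) → match.
Summing the matching environments: 6 + 2 + 1 = 9 matching atoms.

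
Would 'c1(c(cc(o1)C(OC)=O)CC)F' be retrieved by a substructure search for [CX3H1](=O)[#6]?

The pattern [CX3H1](=O)[#6] describes an sp2 carbon with one H, double-bonded to O and single-bonded to carbon — an aldehyde.
The closest candidate here is a methyl-ester group (-C(=O)OCH3), but the carbonyl carbon has H0, not H1. No other fragment satisfies the full query, so there is no match.

No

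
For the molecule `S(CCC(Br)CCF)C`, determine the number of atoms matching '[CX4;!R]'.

6

The query [CX4;!R] means: aliphatic carbon with four total connections, not in a ring.
Check the 9 heavy atoms by environment: 6× C (X4, acyclic) → match; 1× F (X1, acyclic) → no; 1× Br (X1, acyclic) → no; 1× S (X2, acyclic) → no.
That gives 6 matching atoms.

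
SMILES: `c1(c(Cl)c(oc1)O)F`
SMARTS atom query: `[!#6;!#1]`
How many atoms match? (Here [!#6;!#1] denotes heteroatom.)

The query [!#6;!#1] means: not carbon and not hydrogen — any heteroatom.
Check the 8 heavy atoms by environment: 1× o (aromatic) → match; 4× c (aromatic) → no; 1× F → match; 1× Cl → match; 1× O → match.
Summing the matching environments: 1 + 1 + 1 + 1 = 4 matching atoms.

4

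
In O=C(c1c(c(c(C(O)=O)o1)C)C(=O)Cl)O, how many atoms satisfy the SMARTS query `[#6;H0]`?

7

The query [#6;H0] means: any carbon with no attached hydrogen.
Check the 15 heavy atoms by environment: 1× o (aromatic, H0) → no; 4× c (aromatic, H0) → match; 3× C (H0) → match; 3× O (H0) → no; 2× O (H1) → no; 1× C (H3) → no; 1× Cl (H0) → no.
Summing the matching environments: 4 + 3 = 7 matching atoms.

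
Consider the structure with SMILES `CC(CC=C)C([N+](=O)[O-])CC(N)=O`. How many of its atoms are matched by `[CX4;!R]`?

The query [CX4;!R] means: aliphatic carbon with four total connections, not in a ring.
Check the 13 heavy atoms by environment: 5× C (X4, acyclic) → match; 3× C (X3, acyclic) → no; 1× N (charge +1, X3, acyclic) → no; 1× O (charge -1, X1, acyclic) → no; 2× O (X1, acyclic) → no; 1× N (X3, acyclic) → no.
That gives 5 matching atoms.

5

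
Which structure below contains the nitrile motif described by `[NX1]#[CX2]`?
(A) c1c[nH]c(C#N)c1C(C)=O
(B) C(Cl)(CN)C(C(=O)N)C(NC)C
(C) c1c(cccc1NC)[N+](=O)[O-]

[NX1]#[CX2] describes a nitrogen triple-bonded to a two-connected carbon (a nitrile).
(A) contains a nitrile (-C#N), which satisfies every atom and bond constraint.
(B) has a primary amide (-C(=O)NH2) but the nitrogen is NX3, not NX1.
(C) has a nitro group (-[N+](=O)[O-]) but there is no C#N triple bond.
So the answer is (A).

A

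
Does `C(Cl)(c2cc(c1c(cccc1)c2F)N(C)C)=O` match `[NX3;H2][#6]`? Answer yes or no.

No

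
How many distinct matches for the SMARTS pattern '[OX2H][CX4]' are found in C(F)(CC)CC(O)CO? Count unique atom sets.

[OX2H][CX4] is the SMARTS for an aliphatic alcohol: a hydroxyl oxygen bound to an sp3 (X4) carbon.
The molecule carries 2 separate instances of a hydroxyl group (-OH) meeting every constraint; each maps to a distinct set of atoms, giving 2 matches.

2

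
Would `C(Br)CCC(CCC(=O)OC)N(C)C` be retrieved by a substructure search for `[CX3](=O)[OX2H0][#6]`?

The pattern [CX3](=O)[OX2H0][#6] describes a carbonyl carbon bonded to an oxygen that is itself bonded to carbon (no H on that O) — an ester.
The molecule carries a methyl-ester group (-C(=O)OCH3), whose atoms satisfy every constraint of the query, so the pattern matches.

Yes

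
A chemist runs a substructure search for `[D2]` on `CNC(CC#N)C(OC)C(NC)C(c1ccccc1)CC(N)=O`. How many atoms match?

11

The query [D2] means: atom with exactly two heavy-atom neighbours.
Check the 23 heavy atoms by environment: 3× C (D2) → match; 5× C (D3) → no; 1× c (aromatic, D3) → no; 5× c (aromatic, D2) → match; 2× N (D2) → match; 3× C (D1) → no; 2× N (D1) → no; 1× O (D2) → match; 1× O (D1) → no.
Summing the matching environments: 3 + 5 + 2 + 1 = 11 matching atoms.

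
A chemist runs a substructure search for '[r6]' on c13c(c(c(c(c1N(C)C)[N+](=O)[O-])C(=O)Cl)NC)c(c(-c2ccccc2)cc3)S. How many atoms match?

The query [r6] means: r6 matches atoms in a six-membered ring.
Check the 28 heavy atoms by environment: 16× c (aromatic, in 6-ring) → match; 1× S (acyclic) → no; 2× N (acyclic) → no; 4× C (acyclic) → no; 1× N (charge +1, acyclic) → no; 1× O (charge -1, acyclic) → no; 2× O (acyclic) → no; 1× Cl (acyclic) → no.
That gives 16 matching atoms.

16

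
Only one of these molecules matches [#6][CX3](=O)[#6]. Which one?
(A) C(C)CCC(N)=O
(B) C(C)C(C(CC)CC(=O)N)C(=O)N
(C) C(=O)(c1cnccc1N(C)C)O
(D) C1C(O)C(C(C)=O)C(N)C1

D

[#6][CX3](=O)[#6] describes a carbonyl carbon (no H) flanked by two carbons (a ketone).
(A) has a primary amide (-C(=O)NH2) but one neighbour of the carbonyl carbon is N, not C.
(B) has a primary amide (-C(=O)NH2) but one neighbour of the carbonyl carbon is N, not C.
(C) has a carboxylic acid group (-C(=O)OH) but one neighbour of the carbonyl carbon is O, not C.
(D) contains an acetyl/ketone group (-C(=O)CH3), which satisfies every atom and bond constraint.
So the answer is (D).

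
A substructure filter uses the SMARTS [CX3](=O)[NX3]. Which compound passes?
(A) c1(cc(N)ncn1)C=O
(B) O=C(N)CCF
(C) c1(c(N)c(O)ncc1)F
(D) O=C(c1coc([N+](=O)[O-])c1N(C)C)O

B

[CX3](=O)[NX3] describes a carbonyl carbon bonded to a trivalent nitrogen (an amide).
(A) has a primary amino group (-NH2) but the -NH2 is not attached to a carbonyl carbon.
(B) contains a primary amide (-C(=O)NH2), which satisfies every atom and bond constraint.
(C) has a primary amino group (-NH2) but the -NH2 is not attached to a carbonyl carbon.
(D) has a carboxylic acid group (-C(=O)OH) but the carbonyl is bonded to O, not to an NX3 nitrogen.
So the answer is (B).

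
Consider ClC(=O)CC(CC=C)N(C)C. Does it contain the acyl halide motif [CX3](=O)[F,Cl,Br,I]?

The pattern [CX3](=O)[F,Cl,Br,I] describes a carbonyl carbon bonded to a halogen — an acyl halide.
The molecule carries an acyl chloride (-C(=O)Cl), whose atoms satisfy every constraint of the query, so the pattern matches.

Yes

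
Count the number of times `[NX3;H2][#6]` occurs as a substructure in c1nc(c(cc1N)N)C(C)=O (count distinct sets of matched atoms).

[NX3;H2][#6] is the SMARTS for a primary amine: a trivalent nitrogen with two H attached to carbon.
The molecule carries 2 separate instances of a primary amino group (-NH2) meeting every constraint; each maps to a distinct set of atoms, giving 2 matches.

2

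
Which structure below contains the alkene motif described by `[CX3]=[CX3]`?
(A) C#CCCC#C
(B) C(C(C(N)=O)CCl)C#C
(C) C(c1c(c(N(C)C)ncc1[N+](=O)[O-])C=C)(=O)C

C

[CX3]=[CX3] describes a non-aromatic C=C double bond between two sp2 carbons (an alkene).
(A) has an ethynyl group (-C#CH) but the C-C bond is a triple bond, not a double bond.
(B) has an ethynyl group (-C#CH) but the C-C bond is a triple bond, not a double bond.
(C) contains a vinyl group (-CH=CH2), which satisfies every atom and bond constraint.
So the answer is (C).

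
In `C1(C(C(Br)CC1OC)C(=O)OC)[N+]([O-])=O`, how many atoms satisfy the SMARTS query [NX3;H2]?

0

The query [NX3;H2] means: aliphatic N with 3 total connections, two of them H — an -NH2 nitrogen (amine or amide).
Check the 15 heavy atoms by environment: 4× C (H1, X4) → no; 1× C (H2, X4) → no; 1× N (charge +1, H0, X3) → no; 1× O (charge -1, H0, X1) → no; 2× O (H0, X1) → no; 1× C (H0, X3) → no; 2× O (H0, X2) → no; 2× C (H3, X4) → no; 1× Br (H0, X1) → no.
No environment satisfies the query, so 0 matching atoms.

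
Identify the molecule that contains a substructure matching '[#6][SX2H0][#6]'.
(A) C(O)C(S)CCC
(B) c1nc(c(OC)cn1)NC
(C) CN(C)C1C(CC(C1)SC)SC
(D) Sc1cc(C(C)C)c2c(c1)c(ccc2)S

[#6][SX2H0][#6] describes an aliphatic sulfur bridging two carbons with no H on the sulfur (a thioether).
(A) has a thiol (-SH) but the sulfur has H1, not H0 bridging two carbons.
(B) has a methoxy ether (-OCH3) but the bridging atom is O, not S.
(C) contains a methylthio ether (-SCH3), which satisfies every atom and bond constraint.
(D) has a thiol (-SH) but the sulfur has H1, not H0 bridging two carbons.
So the answer is (C).

C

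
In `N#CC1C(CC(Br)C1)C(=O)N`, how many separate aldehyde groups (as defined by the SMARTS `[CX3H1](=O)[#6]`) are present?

0

[CX3H1](=O)[#6] is the SMARTS for an aldehyde: an sp2 carbon with one H, double-bonded to O and single-bonded to carbon.
No fragment in the molecule satisfies every constraint, giving 0 matches.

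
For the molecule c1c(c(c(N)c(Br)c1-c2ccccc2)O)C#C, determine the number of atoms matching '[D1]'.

The query [D1] means: atom with exactly one heavy-atom neighbour (degree 1).
Check the 17 heavy atoms by environment: 6× c (aromatic, D2) → no; 6× c (aromatic, D3) → no; 1× N (D1) → match; 1× Br (D1) → match; 1× O (D1) → match; 1× C (D2) → no; 1× C (D1) → match.
Summing the matching environments: 1 + 1 + 1 + 1 = 4 matching atoms.

4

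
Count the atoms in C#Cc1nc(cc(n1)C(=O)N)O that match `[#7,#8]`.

5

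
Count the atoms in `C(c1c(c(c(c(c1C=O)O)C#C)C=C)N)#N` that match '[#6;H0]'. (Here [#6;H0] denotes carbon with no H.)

8

Check the 16 heavy atoms by environment: 6× c (aromatic, H0) → match; 2× C (H0) → match; 1× N (H0) → no; 1× N (H2) → no; 3× C (H1) → no; 1× O (H0) → no; 1× O (H1) → no; 1× C (H2) → no.
Summing the matching environments: 6 + 2 = 8 matching atoms.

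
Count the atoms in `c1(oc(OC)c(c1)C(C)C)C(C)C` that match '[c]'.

Check the 13 heavy atoms by environment: 1× o (aromatic) → no; 4× c (aromatic) → match; 7× C → no; 1× O → no.
That gives 4 matching atoms.

4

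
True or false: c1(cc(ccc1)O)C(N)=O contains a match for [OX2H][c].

The pattern [OX2H][c] describes a hydroxyl oxygen attached to an aromatic carbon — a phenol.
The molecule carries a hydroxyl group (-OH), whose atoms satisfy every constraint of the query, so the pattern matches.

True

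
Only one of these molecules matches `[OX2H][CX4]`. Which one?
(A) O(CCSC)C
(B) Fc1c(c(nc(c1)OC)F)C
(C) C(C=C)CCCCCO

C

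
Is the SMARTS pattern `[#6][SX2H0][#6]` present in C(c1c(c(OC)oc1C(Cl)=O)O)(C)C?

The pattern [#6][SX2H0][#6] describes an aliphatic sulfur bridging two carbons with no H on the sulfur — a thioether.
The closest candidate here is a methoxy ether (-OCH3), but the bridging atom is O, not S. No other fragment satisfies the full query, so there is no match.

No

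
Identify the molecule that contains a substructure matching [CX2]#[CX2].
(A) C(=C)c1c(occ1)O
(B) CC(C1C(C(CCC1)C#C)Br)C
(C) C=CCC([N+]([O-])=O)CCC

[CX2]#[CX2] describes a carbon-carbon triple bond (an alkyne).
(A) has a vinyl group (-CH=CH2) but the C=C is a double bond; both carbons are CX3, not CX2.
(B) contains an ethynyl group (-C#CH), which satisfies every atom and bond constraint.
(C) has a vinyl group (-CH=CH2) but the C=C is a double bond; both carbons are CX3, not CX2.
So the answer is (B).

B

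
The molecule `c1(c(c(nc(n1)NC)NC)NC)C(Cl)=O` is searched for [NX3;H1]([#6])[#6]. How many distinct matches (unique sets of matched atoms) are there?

[NX3;H1]([#6])[#6] is the SMARTS for a secondary amine: a trivalent nitrogen with one H, bonded to two carbons.
The molecule carries 3 separate instances of an N-methylamino group (-NHCH3) meeting every constraint; each maps to a distinct set of atoms, giving 3 matches.

3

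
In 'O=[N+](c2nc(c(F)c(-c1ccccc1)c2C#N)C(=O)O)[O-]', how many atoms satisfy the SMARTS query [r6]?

Check the 21 heavy atoms by environment: 1× n (aromatic, in 6-ring) → match; 11× c (aromatic, in 6-ring) → match; 1× N (charge +1, acyclic) → no; 1× O (charge -1, acyclic) → no; 3× O (acyclic) → no; 2× C (acyclic) → no; 1× N (acyclic) → no; 1× F (acyclic) → no.
Summing the matching environments: 1 + 11 = 12 matching atoms.

12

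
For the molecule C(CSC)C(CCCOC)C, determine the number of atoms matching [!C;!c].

2

The query [!C;!c] means: neither aliphatic nor aromatic carbon — same as [!#6].
Check the 11 heavy atoms by environment: 9× C → no; 1× S → match; 1× O → match.
Summing the matching environments: 1 + 1 = 2 matching atoms.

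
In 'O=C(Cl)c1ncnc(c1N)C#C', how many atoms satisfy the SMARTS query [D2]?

4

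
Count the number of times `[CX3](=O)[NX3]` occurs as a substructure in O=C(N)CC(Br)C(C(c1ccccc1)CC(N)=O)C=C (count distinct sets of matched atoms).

2

[CX3](=O)[NX3] is the SMARTS for an amide: a carbonyl carbon bonded to a trivalent nitrogen.
The molecule carries 2 separate instances of a primary amide (-C(=O)NH2) meeting every constraint; each maps to a distinct set of atoms, giving 2 matches.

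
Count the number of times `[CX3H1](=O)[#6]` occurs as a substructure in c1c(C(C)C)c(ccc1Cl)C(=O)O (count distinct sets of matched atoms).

[CX3H1](=O)[#6] is the SMARTS for an aldehyde: an sp2 carbon with one H, double-bonded to O and single-bonded to carbon.
The molecule has a carboxylic acid group (-C(=O)OH), but the carbonyl carbon has H0 and is bonded to O, not H1; nothing else fits, so there are 0 matches.

0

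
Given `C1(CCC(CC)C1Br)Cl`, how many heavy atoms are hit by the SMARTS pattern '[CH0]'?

The query [CH0] means: aliphatic carbon with no attached hydrogen.
Check the 9 heavy atoms by environment: 3× C (H2) → no; 3× C (H1) → no; 1× Cl (H0) → no; 1× Br (H0) → no; 1× C (H3) → no.
No environment satisfies the query, so 0 matching atoms.

0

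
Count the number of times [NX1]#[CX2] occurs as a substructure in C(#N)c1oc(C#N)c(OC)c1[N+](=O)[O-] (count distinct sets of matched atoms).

2

[NX1]#[CX2] is the SMARTS for a nitrile: a nitrogen triple-bonded to a two-connected carbon.
The molecule carries 2 separate instances of a nitrile (-C#N) meeting every constraint; each maps to a distinct set of atoms, giving 2 matches.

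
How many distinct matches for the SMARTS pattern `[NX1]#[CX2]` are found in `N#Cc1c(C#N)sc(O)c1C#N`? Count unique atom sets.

3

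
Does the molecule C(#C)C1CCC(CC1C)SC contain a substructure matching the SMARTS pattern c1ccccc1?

The pattern c1ccccc1 describes six aromatic carbons in a ring — a benzene ring.
The closest candidate here is a methyl group (-CH3), but no six-membered all-carbon aromatic ring is present. No other fragment satisfies the full query, so there is no match.

No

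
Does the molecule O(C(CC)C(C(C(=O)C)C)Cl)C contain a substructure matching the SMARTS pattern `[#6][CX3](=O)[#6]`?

The pattern [#6][CX3](=O)[#6] describes a carbonyl carbon (no H) flanked by two carbons — a ketone.
The molecule carries an acetyl/ketone group (-C(=O)CH3), whose atoms satisfy every constraint of the query, so the pattern matches.

Yes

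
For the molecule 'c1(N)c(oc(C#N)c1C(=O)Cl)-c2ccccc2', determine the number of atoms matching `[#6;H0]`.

The query [#6;H0] means: any carbon with no attached hydrogen.
Check the 17 heavy atoms by environment: 1× o (aromatic, H0) → no; 5× c (aromatic, H0) → match; 2× C (H0) → match; 1× N (H0) → no; 1× N (H2) → no; 5× c (aromatic, H1) → no; 1× O (H0) → no; 1× Cl (H0) → no.
Summing the matching environments: 5 + 2 = 7 matching atoms.

7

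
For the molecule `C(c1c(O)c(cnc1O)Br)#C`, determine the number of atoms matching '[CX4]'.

0

Check the 11 heavy atoms by environment: 1× n (aromatic, X2) → no; 5× c (aromatic, X3) → no; 2× O (X2) → no; 2× C (X2) → no; 1× Br (X1) → no.
No environment satisfies the query, so 0 matching atoms.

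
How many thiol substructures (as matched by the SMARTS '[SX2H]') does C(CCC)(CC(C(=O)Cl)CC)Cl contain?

[SX2H] is the SMARTS for a thiol: an aliphatic sulfur with two connections, one being H.
No fragment in the molecule satisfies every constraint, giving 0 matches.

0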